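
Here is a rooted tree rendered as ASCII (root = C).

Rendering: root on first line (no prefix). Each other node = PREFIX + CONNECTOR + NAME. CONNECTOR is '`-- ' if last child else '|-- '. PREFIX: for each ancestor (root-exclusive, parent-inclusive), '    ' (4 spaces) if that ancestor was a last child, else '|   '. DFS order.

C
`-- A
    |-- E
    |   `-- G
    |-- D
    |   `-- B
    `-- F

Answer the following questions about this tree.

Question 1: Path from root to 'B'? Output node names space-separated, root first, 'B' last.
Walk down from root: C -> A -> D -> B

Answer: C A D B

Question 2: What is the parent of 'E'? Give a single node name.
Answer: A

Derivation:
Scan adjacency: E appears as child of A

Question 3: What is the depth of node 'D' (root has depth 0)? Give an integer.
Answer: 2

Derivation:
Path from root to D: C -> A -> D
Depth = number of edges = 2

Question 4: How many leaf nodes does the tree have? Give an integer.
Leaves (nodes with no children): B, F, G

Answer: 3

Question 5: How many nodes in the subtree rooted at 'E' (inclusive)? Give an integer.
Answer: 2

Derivation:
Subtree rooted at E contains: E, G
Count = 2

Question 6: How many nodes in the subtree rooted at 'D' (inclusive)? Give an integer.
Answer: 2

Derivation:
Subtree rooted at D contains: B, D
Count = 2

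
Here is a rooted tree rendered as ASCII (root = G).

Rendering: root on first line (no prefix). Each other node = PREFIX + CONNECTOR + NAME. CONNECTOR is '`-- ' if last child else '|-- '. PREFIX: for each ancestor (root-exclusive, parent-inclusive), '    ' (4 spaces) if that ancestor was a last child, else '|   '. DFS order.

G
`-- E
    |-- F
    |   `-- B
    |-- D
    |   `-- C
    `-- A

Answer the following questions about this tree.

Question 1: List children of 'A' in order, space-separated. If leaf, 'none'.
Node A's children (from adjacency): (leaf)

Answer: none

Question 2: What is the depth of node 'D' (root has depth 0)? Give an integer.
Answer: 2

Derivation:
Path from root to D: G -> E -> D
Depth = number of edges = 2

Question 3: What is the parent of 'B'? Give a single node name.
Scan adjacency: B appears as child of F

Answer: F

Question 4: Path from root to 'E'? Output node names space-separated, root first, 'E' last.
Answer: G E

Derivation:
Walk down from root: G -> E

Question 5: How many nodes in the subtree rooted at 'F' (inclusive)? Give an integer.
Subtree rooted at F contains: B, F
Count = 2

Answer: 2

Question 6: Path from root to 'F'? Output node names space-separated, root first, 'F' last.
Answer: G E F

Derivation:
Walk down from root: G -> E -> F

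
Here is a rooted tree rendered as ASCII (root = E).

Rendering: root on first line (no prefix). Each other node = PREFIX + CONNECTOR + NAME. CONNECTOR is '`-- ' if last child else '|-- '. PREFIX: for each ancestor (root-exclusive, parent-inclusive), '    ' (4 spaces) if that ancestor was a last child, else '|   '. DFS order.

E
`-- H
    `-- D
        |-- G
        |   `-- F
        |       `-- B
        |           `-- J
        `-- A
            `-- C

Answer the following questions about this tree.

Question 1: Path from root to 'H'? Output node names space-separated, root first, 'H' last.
Answer: E H

Derivation:
Walk down from root: E -> H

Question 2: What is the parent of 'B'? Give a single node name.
Scan adjacency: B appears as child of F

Answer: F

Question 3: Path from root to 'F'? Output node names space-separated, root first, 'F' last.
Answer: E H D G F

Derivation:
Walk down from root: E -> H -> D -> G -> F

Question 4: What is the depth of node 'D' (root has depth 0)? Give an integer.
Path from root to D: E -> H -> D
Depth = number of edges = 2

Answer: 2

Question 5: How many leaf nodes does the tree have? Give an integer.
Leaves (nodes with no children): C, J

Answer: 2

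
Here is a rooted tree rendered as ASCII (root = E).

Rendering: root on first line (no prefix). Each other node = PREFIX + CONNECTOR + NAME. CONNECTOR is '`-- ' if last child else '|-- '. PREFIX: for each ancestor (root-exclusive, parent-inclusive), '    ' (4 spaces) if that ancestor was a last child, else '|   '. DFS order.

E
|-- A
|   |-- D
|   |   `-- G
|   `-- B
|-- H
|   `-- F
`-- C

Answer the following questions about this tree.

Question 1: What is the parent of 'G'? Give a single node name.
Scan adjacency: G appears as child of D

Answer: D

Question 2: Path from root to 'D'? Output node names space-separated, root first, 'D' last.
Answer: E A D

Derivation:
Walk down from root: E -> A -> D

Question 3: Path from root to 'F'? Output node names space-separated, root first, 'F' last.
Answer: E H F

Derivation:
Walk down from root: E -> H -> F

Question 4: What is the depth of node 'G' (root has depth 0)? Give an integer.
Answer: 3

Derivation:
Path from root to G: E -> A -> D -> G
Depth = number of edges = 3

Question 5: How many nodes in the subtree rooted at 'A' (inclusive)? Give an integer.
Subtree rooted at A contains: A, B, D, G
Count = 4

Answer: 4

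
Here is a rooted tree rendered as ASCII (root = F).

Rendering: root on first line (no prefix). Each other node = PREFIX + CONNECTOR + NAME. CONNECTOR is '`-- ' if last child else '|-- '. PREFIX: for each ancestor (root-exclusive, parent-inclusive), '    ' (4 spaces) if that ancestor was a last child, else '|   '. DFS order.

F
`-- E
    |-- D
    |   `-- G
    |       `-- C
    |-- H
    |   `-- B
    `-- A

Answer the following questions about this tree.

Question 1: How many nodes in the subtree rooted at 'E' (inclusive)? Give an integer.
Answer: 7

Derivation:
Subtree rooted at E contains: A, B, C, D, E, G, H
Count = 7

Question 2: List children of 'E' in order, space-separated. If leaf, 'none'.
Node E's children (from adjacency): D, H, A

Answer: D H A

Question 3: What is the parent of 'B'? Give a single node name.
Scan adjacency: B appears as child of H

Answer: H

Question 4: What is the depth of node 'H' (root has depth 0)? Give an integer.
Path from root to H: F -> E -> H
Depth = number of edges = 2

Answer: 2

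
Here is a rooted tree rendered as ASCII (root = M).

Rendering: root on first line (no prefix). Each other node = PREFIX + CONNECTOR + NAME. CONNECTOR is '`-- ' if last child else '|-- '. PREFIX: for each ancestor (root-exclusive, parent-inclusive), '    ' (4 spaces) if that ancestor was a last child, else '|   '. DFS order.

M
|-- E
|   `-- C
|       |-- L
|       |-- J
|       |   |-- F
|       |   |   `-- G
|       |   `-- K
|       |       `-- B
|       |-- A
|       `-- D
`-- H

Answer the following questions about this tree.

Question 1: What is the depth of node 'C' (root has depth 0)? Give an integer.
Answer: 2

Derivation:
Path from root to C: M -> E -> C
Depth = number of edges = 2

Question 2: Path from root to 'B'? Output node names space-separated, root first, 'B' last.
Answer: M E C J K B

Derivation:
Walk down from root: M -> E -> C -> J -> K -> B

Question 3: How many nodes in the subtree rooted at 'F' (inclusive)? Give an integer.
Answer: 2

Derivation:
Subtree rooted at F contains: F, G
Count = 2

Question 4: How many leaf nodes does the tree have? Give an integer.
Answer: 6

Derivation:
Leaves (nodes with no children): A, B, D, G, H, L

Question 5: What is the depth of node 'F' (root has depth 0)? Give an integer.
Answer: 4

Derivation:
Path from root to F: M -> E -> C -> J -> F
Depth = number of edges = 4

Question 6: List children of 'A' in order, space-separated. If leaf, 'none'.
Node A's children (from adjacency): (leaf)

Answer: none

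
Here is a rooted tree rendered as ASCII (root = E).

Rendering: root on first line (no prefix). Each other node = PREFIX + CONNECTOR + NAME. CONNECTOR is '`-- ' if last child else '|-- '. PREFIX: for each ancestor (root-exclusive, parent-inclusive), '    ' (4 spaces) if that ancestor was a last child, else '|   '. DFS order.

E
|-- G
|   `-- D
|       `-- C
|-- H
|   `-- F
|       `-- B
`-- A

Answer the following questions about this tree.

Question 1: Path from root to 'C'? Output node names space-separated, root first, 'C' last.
Walk down from root: E -> G -> D -> C

Answer: E G D C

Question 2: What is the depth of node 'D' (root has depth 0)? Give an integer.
Answer: 2

Derivation:
Path from root to D: E -> G -> D
Depth = number of edges = 2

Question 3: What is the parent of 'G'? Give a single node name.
Answer: E

Derivation:
Scan adjacency: G appears as child of E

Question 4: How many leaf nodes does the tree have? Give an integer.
Leaves (nodes with no children): A, B, C

Answer: 3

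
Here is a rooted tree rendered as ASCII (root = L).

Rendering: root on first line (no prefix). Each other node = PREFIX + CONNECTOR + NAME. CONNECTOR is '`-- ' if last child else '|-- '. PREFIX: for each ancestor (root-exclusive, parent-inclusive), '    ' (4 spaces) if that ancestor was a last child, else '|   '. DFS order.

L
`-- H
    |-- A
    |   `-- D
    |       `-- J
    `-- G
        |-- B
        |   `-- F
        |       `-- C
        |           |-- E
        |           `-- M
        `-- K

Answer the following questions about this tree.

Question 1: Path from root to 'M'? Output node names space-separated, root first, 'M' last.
Walk down from root: L -> H -> G -> B -> F -> C -> M

Answer: L H G B F C M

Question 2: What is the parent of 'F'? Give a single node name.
Scan adjacency: F appears as child of B

Answer: B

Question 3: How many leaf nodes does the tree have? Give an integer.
Answer: 4

Derivation:
Leaves (nodes with no children): E, J, K, M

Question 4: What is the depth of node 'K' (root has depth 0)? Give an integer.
Answer: 3

Derivation:
Path from root to K: L -> H -> G -> K
Depth = number of edges = 3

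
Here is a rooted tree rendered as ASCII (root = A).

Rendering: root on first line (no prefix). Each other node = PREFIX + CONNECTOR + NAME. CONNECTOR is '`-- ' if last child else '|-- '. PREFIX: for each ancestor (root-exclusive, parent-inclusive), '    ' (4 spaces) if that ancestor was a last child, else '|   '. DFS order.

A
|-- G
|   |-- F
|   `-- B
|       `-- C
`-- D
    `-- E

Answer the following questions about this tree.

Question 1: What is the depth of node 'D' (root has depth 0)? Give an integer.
Path from root to D: A -> D
Depth = number of edges = 1

Answer: 1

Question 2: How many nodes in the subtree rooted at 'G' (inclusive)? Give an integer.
Subtree rooted at G contains: B, C, F, G
Count = 4

Answer: 4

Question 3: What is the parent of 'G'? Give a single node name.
Answer: A

Derivation:
Scan adjacency: G appears as child of A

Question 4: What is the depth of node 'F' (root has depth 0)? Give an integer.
Answer: 2

Derivation:
Path from root to F: A -> G -> F
Depth = number of edges = 2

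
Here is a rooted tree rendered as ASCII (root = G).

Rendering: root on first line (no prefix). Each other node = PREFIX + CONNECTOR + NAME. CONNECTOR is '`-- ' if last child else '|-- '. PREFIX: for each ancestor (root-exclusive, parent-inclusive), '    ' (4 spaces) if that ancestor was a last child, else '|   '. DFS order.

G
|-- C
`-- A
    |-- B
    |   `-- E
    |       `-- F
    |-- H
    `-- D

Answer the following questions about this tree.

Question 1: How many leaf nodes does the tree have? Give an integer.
Answer: 4

Derivation:
Leaves (nodes with no children): C, D, F, H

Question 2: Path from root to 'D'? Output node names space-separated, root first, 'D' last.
Answer: G A D

Derivation:
Walk down from root: G -> A -> D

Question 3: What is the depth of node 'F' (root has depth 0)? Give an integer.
Answer: 4

Derivation:
Path from root to F: G -> A -> B -> E -> F
Depth = number of edges = 4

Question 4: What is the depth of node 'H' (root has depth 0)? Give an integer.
Path from root to H: G -> A -> H
Depth = number of edges = 2

Answer: 2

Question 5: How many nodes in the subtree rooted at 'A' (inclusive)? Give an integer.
Answer: 6

Derivation:
Subtree rooted at A contains: A, B, D, E, F, H
Count = 6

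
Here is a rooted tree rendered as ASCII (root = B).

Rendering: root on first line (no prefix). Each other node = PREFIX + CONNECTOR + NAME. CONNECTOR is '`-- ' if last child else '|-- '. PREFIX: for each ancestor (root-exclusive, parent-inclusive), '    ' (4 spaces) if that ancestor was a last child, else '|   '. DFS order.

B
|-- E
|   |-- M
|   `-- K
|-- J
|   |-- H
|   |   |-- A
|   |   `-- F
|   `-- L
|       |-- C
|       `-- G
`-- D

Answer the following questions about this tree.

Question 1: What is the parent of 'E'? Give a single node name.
Scan adjacency: E appears as child of B

Answer: B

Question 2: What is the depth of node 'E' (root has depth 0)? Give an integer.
Answer: 1

Derivation:
Path from root to E: B -> E
Depth = number of edges = 1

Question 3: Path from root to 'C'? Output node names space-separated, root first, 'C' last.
Answer: B J L C

Derivation:
Walk down from root: B -> J -> L -> C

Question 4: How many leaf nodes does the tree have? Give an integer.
Answer: 7

Derivation:
Leaves (nodes with no children): A, C, D, F, G, K, M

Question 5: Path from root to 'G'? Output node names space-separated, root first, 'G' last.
Walk down from root: B -> J -> L -> G

Answer: B J L G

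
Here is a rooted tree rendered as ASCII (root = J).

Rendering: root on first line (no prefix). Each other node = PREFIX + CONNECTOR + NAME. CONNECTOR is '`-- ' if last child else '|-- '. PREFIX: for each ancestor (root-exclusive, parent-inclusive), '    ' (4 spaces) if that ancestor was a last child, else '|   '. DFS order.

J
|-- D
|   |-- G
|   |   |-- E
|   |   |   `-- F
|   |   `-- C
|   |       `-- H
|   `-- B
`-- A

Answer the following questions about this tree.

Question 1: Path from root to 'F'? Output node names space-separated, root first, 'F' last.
Answer: J D G E F

Derivation:
Walk down from root: J -> D -> G -> E -> F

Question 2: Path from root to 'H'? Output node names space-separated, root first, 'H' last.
Answer: J D G C H

Derivation:
Walk down from root: J -> D -> G -> C -> H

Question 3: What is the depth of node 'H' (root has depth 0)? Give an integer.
Answer: 4

Derivation:
Path from root to H: J -> D -> G -> C -> H
Depth = number of edges = 4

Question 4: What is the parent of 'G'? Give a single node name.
Scan adjacency: G appears as child of D

Answer: D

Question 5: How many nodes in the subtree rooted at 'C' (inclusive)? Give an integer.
Answer: 2

Derivation:
Subtree rooted at C contains: C, H
Count = 2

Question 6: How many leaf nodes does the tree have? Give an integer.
Answer: 4

Derivation:
Leaves (nodes with no children): A, B, F, H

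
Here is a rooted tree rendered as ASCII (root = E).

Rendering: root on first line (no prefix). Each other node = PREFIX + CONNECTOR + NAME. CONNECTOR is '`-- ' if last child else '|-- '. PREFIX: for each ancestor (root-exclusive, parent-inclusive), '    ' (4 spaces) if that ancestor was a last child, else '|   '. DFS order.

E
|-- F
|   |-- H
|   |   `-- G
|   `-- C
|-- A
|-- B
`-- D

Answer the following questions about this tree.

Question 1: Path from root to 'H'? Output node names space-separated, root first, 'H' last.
Answer: E F H

Derivation:
Walk down from root: E -> F -> H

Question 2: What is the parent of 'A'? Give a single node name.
Scan adjacency: A appears as child of E

Answer: E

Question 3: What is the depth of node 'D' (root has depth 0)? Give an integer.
Answer: 1

Derivation:
Path from root to D: E -> D
Depth = number of edges = 1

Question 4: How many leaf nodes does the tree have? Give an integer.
Answer: 5

Derivation:
Leaves (nodes with no children): A, B, C, D, G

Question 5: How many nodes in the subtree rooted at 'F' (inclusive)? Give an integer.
Answer: 4

Derivation:
Subtree rooted at F contains: C, F, G, H
Count = 4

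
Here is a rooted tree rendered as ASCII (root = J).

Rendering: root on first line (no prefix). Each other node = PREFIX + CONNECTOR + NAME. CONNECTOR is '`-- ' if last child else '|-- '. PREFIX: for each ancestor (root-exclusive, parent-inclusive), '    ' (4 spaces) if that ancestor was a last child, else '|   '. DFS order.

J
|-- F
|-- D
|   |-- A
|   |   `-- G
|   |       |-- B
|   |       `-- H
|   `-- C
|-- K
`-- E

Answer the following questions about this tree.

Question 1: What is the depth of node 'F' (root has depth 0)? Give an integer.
Answer: 1

Derivation:
Path from root to F: J -> F
Depth = number of edges = 1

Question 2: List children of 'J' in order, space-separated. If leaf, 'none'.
Answer: F D K E

Derivation:
Node J's children (from adjacency): F, D, K, E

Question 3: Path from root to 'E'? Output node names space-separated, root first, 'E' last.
Walk down from root: J -> E

Answer: J E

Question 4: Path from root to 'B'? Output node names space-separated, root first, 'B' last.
Answer: J D A G B

Derivation:
Walk down from root: J -> D -> A -> G -> B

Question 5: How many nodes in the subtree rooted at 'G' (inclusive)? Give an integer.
Answer: 3

Derivation:
Subtree rooted at G contains: B, G, H
Count = 3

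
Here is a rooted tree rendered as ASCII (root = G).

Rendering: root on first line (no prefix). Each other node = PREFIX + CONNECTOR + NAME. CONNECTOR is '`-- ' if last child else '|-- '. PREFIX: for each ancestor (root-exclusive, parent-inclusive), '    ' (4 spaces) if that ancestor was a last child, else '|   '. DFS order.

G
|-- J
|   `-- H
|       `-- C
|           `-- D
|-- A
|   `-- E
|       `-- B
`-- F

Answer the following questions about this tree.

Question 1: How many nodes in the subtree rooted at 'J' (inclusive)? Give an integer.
Subtree rooted at J contains: C, D, H, J
Count = 4

Answer: 4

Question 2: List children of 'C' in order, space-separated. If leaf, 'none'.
Node C's children (from adjacency): D

Answer: D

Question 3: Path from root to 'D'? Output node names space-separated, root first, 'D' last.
Walk down from root: G -> J -> H -> C -> D

Answer: G J H C D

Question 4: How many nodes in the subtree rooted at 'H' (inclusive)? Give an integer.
Answer: 3

Derivation:
Subtree rooted at H contains: C, D, H
Count = 3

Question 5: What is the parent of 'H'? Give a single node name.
Scan adjacency: H appears as child of J

Answer: J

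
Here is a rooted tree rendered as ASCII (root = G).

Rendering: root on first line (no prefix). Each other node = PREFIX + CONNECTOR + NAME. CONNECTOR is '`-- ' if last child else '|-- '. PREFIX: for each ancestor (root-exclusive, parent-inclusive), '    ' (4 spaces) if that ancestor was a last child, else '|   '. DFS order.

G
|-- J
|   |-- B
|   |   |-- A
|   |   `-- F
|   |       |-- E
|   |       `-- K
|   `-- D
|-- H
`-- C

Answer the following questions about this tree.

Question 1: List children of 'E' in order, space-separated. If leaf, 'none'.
Answer: none

Derivation:
Node E's children (from adjacency): (leaf)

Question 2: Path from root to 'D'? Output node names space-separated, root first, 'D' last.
Answer: G J D

Derivation:
Walk down from root: G -> J -> D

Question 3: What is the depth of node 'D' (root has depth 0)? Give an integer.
Answer: 2

Derivation:
Path from root to D: G -> J -> D
Depth = number of edges = 2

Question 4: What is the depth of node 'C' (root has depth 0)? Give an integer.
Path from root to C: G -> C
Depth = number of edges = 1

Answer: 1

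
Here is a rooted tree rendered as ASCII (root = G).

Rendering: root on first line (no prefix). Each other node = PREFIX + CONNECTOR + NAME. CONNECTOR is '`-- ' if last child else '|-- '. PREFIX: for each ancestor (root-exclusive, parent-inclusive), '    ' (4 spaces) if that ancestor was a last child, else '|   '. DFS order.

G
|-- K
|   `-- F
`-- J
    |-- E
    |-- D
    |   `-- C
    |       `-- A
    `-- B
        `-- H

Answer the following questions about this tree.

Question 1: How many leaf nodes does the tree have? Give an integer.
Answer: 4

Derivation:
Leaves (nodes with no children): A, E, F, H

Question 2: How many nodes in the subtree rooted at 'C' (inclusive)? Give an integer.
Subtree rooted at C contains: A, C
Count = 2

Answer: 2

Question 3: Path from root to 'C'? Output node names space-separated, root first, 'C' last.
Answer: G J D C

Derivation:
Walk down from root: G -> J -> D -> C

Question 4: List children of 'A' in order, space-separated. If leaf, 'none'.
Answer: none

Derivation:
Node A's children (from adjacency): (leaf)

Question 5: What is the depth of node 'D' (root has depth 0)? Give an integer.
Answer: 2

Derivation:
Path from root to D: G -> J -> D
Depth = number of edges = 2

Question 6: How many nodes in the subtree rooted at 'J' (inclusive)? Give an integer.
Answer: 7

Derivation:
Subtree rooted at J contains: A, B, C, D, E, H, J
Count = 7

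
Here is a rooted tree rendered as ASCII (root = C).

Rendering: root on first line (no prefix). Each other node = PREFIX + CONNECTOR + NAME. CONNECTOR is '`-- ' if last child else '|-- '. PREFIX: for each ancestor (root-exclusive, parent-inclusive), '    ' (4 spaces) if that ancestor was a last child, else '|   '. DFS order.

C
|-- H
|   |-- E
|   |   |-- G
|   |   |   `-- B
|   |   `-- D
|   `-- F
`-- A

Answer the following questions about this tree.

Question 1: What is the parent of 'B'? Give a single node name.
Scan adjacency: B appears as child of G

Answer: G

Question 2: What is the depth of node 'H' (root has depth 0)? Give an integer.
Path from root to H: C -> H
Depth = number of edges = 1

Answer: 1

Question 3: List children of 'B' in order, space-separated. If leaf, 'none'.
Answer: none

Derivation:
Node B's children (from adjacency): (leaf)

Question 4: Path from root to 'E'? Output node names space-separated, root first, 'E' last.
Walk down from root: C -> H -> E

Answer: C H E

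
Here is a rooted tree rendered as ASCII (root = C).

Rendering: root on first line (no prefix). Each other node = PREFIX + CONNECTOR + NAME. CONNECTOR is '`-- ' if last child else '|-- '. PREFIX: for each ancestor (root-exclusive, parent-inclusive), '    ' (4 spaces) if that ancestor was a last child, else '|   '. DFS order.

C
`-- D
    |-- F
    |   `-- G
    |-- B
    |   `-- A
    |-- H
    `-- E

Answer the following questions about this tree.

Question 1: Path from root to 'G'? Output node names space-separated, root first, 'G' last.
Answer: C D F G

Derivation:
Walk down from root: C -> D -> F -> G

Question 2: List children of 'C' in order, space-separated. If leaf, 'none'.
Answer: D

Derivation:
Node C's children (from adjacency): D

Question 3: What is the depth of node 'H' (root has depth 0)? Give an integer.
Path from root to H: C -> D -> H
Depth = number of edges = 2

Answer: 2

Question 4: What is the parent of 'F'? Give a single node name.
Scan adjacency: F appears as child of D

Answer: D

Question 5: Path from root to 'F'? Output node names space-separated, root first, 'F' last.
Answer: C D F

Derivation:
Walk down from root: C -> D -> F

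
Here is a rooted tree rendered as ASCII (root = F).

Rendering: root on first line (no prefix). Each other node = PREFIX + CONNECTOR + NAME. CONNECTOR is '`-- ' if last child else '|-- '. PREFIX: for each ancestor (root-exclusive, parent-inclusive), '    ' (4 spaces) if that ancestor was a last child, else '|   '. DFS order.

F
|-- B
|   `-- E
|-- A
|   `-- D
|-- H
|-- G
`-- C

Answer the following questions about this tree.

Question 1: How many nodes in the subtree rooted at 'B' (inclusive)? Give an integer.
Subtree rooted at B contains: B, E
Count = 2

Answer: 2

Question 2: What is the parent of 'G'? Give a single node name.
Scan adjacency: G appears as child of F

Answer: F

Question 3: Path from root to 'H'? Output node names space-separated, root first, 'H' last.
Answer: F H

Derivation:
Walk down from root: F -> H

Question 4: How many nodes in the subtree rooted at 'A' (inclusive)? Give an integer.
Answer: 2

Derivation:
Subtree rooted at A contains: A, D
Count = 2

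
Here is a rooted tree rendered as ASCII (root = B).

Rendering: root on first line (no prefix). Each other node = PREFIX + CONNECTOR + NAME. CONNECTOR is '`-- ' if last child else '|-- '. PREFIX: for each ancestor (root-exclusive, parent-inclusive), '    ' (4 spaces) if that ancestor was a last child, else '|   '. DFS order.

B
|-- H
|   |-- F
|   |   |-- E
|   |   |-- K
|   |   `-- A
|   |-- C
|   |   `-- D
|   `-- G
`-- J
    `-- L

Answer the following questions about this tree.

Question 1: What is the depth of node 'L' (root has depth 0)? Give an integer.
Path from root to L: B -> J -> L
Depth = number of edges = 2

Answer: 2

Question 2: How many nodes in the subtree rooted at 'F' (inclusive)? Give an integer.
Subtree rooted at F contains: A, E, F, K
Count = 4

Answer: 4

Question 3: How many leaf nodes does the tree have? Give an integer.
Leaves (nodes with no children): A, D, E, G, K, L

Answer: 6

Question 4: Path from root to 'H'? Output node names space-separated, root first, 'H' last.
Walk down from root: B -> H

Answer: B H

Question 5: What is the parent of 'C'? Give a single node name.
Scan adjacency: C appears as child of H

Answer: H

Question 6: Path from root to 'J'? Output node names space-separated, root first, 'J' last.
Answer: B J

Derivation:
Walk down from root: B -> J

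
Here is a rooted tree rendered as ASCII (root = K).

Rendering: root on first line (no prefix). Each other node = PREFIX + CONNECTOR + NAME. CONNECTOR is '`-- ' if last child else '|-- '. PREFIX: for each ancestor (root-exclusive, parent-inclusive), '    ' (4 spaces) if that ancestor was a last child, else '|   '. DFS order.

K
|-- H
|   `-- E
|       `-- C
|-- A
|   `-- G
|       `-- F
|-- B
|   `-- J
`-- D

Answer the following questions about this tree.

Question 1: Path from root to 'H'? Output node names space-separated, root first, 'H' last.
Answer: K H

Derivation:
Walk down from root: K -> H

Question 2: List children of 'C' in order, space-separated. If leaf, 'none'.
Node C's children (from adjacency): (leaf)

Answer: none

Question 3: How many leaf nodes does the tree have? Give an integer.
Answer: 4

Derivation:
Leaves (nodes with no children): C, D, F, J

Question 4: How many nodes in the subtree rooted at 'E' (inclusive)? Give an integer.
Answer: 2

Derivation:
Subtree rooted at E contains: C, E
Count = 2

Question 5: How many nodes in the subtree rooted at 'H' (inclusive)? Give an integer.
Subtree rooted at H contains: C, E, H
Count = 3

Answer: 3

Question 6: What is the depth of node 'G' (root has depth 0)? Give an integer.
Answer: 2

Derivation:
Path from root to G: K -> A -> G
Depth = number of edges = 2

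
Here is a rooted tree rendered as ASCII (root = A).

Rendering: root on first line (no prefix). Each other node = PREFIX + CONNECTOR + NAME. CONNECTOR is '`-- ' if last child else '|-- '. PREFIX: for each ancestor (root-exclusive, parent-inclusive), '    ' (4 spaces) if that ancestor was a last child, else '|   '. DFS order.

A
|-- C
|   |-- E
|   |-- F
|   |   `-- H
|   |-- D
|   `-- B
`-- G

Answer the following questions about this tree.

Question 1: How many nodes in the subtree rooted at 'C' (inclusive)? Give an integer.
Subtree rooted at C contains: B, C, D, E, F, H
Count = 6

Answer: 6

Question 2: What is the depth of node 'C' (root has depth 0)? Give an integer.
Path from root to C: A -> C
Depth = number of edges = 1

Answer: 1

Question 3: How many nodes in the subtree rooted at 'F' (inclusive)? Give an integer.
Subtree rooted at F contains: F, H
Count = 2

Answer: 2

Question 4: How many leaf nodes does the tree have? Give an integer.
Leaves (nodes with no children): B, D, E, G, H

Answer: 5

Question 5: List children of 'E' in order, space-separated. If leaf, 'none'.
Node E's children (from adjacency): (leaf)

Answer: none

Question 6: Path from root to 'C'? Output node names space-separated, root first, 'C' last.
Answer: A C

Derivation:
Walk down from root: A -> C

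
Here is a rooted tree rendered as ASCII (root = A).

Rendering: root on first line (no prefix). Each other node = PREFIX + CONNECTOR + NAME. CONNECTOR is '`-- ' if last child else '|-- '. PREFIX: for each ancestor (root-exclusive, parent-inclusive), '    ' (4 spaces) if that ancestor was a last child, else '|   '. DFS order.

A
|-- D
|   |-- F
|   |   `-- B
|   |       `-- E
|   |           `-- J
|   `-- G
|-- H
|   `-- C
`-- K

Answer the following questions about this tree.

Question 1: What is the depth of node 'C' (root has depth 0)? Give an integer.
Path from root to C: A -> H -> C
Depth = number of edges = 2

Answer: 2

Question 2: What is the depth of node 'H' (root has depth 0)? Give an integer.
Path from root to H: A -> H
Depth = number of edges = 1

Answer: 1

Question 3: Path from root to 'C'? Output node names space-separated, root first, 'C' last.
Walk down from root: A -> H -> C

Answer: A H C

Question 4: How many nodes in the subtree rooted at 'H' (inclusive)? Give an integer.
Answer: 2

Derivation:
Subtree rooted at H contains: C, H
Count = 2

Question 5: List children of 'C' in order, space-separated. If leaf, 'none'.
Answer: none

Derivation:
Node C's children (from adjacency): (leaf)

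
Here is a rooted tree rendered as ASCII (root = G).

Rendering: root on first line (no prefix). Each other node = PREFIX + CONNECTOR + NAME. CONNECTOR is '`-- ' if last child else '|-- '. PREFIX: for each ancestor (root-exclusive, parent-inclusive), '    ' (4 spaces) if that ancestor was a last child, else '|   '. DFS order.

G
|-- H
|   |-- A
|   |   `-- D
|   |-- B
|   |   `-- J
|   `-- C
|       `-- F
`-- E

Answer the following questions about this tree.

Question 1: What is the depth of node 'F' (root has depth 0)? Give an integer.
Path from root to F: G -> H -> C -> F
Depth = number of edges = 3

Answer: 3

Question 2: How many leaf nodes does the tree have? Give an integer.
Leaves (nodes with no children): D, E, F, J

Answer: 4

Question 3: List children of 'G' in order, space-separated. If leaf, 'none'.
Node G's children (from adjacency): H, E

Answer: H E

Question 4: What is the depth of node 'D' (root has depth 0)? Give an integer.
Answer: 3

Derivation:
Path from root to D: G -> H -> A -> D
Depth = number of edges = 3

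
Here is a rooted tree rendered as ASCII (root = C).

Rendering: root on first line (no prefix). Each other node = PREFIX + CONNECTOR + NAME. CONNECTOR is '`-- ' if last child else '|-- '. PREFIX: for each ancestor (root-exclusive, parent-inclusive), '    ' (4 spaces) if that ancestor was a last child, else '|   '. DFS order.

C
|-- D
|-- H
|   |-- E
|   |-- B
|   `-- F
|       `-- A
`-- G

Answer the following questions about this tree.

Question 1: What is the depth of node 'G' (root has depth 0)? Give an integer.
Answer: 1

Derivation:
Path from root to G: C -> G
Depth = number of edges = 1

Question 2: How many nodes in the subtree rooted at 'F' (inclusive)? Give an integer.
Answer: 2

Derivation:
Subtree rooted at F contains: A, F
Count = 2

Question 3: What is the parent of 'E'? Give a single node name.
Scan adjacency: E appears as child of H

Answer: H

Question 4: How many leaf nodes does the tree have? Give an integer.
Answer: 5

Derivation:
Leaves (nodes with no children): A, B, D, E, G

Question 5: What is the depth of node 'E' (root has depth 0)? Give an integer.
Answer: 2

Derivation:
Path from root to E: C -> H -> E
Depth = number of edges = 2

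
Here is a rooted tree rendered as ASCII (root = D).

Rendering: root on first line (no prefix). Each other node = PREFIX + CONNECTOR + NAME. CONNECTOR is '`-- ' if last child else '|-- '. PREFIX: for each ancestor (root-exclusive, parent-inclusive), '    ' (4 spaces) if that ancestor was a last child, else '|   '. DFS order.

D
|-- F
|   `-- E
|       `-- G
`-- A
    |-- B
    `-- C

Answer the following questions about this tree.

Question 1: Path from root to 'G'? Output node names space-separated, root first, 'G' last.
Answer: D F E G

Derivation:
Walk down from root: D -> F -> E -> G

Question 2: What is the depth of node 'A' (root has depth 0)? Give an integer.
Path from root to A: D -> A
Depth = number of edges = 1

Answer: 1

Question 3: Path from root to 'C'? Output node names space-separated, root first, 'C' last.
Answer: D A C

Derivation:
Walk down from root: D -> A -> C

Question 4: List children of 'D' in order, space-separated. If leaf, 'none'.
Node D's children (from adjacency): F, A

Answer: F A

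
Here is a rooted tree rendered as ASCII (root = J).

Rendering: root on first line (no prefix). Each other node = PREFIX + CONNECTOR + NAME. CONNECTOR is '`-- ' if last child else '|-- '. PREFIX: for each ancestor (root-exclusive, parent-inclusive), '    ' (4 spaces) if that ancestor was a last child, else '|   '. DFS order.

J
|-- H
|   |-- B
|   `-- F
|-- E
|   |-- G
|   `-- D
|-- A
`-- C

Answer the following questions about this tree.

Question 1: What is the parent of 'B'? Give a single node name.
Scan adjacency: B appears as child of H

Answer: H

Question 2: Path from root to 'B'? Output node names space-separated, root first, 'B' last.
Answer: J H B

Derivation:
Walk down from root: J -> H -> B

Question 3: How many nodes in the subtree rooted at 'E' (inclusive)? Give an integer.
Subtree rooted at E contains: D, E, G
Count = 3

Answer: 3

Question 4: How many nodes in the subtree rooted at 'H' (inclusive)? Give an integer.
Answer: 3

Derivation:
Subtree rooted at H contains: B, F, H
Count = 3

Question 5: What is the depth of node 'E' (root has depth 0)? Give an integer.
Path from root to E: J -> E
Depth = number of edges = 1

Answer: 1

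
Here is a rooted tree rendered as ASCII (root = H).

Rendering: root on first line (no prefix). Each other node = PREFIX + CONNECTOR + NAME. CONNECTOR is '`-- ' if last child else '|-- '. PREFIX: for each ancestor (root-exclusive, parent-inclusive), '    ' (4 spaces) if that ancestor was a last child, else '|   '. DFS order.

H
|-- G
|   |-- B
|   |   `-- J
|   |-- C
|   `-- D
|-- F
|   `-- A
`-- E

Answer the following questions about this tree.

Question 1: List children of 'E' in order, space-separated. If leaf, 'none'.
Answer: none

Derivation:
Node E's children (from adjacency): (leaf)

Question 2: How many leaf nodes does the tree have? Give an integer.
Leaves (nodes with no children): A, C, D, E, J

Answer: 5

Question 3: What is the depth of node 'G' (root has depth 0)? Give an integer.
Path from root to G: H -> G
Depth = number of edges = 1

Answer: 1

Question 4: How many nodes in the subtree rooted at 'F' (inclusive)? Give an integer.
Answer: 2

Derivation:
Subtree rooted at F contains: A, F
Count = 2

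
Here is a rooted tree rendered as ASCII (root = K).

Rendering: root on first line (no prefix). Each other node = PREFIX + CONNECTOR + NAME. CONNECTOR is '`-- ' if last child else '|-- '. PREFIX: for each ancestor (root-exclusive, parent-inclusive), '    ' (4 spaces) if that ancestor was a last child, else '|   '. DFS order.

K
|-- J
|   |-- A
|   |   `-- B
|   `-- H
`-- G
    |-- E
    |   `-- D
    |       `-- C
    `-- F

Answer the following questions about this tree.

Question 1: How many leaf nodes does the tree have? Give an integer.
Leaves (nodes with no children): B, C, F, H

Answer: 4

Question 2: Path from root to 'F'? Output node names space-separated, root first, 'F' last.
Answer: K G F

Derivation:
Walk down from root: K -> G -> F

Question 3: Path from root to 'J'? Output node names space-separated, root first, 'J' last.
Answer: K J

Derivation:
Walk down from root: K -> J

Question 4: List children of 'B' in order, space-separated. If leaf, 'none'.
Node B's children (from adjacency): (leaf)

Answer: none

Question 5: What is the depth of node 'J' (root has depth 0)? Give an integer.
Answer: 1

Derivation:
Path from root to J: K -> J
Depth = number of edges = 1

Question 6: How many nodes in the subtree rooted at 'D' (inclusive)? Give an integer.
Answer: 2

Derivation:
Subtree rooted at D contains: C, D
Count = 2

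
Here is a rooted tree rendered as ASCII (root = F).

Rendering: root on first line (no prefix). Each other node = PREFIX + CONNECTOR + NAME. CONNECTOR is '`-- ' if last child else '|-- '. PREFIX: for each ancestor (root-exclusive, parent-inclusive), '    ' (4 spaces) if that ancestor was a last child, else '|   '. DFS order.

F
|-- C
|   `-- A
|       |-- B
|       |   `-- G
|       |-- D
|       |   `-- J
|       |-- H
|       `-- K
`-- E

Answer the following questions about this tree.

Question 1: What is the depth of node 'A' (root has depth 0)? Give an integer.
Path from root to A: F -> C -> A
Depth = number of edges = 2

Answer: 2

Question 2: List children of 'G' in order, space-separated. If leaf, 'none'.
Answer: none

Derivation:
Node G's children (from adjacency): (leaf)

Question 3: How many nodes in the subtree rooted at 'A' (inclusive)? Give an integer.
Answer: 7

Derivation:
Subtree rooted at A contains: A, B, D, G, H, J, K
Count = 7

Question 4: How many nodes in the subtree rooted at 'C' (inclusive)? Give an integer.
Subtree rooted at C contains: A, B, C, D, G, H, J, K
Count = 8

Answer: 8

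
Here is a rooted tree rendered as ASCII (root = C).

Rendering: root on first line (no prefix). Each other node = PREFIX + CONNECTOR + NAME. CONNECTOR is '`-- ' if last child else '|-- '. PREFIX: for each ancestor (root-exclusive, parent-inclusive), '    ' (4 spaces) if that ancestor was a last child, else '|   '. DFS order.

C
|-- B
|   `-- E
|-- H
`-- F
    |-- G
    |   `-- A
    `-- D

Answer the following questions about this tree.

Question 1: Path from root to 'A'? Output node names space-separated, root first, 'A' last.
Walk down from root: C -> F -> G -> A

Answer: C F G A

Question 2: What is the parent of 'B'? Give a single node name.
Scan adjacency: B appears as child of C

Answer: C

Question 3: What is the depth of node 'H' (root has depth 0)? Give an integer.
Path from root to H: C -> H
Depth = number of edges = 1

Answer: 1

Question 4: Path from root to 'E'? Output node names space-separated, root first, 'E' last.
Answer: C B E

Derivation:
Walk down from root: C -> B -> E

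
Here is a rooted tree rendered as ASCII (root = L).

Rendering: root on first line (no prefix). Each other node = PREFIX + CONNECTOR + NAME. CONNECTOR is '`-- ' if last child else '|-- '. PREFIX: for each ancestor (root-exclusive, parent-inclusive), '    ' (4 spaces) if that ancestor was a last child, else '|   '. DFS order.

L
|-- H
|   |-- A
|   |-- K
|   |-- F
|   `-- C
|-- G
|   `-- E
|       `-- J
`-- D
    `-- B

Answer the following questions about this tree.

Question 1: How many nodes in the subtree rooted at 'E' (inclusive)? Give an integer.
Subtree rooted at E contains: E, J
Count = 2

Answer: 2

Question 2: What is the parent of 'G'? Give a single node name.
Scan adjacency: G appears as child of L

Answer: L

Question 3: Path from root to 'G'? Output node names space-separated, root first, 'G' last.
Walk down from root: L -> G

Answer: L G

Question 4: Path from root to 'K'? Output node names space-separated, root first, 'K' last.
Answer: L H K

Derivation:
Walk down from root: L -> H -> K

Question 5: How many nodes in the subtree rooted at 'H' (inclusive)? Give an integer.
Answer: 5

Derivation:
Subtree rooted at H contains: A, C, F, H, K
Count = 5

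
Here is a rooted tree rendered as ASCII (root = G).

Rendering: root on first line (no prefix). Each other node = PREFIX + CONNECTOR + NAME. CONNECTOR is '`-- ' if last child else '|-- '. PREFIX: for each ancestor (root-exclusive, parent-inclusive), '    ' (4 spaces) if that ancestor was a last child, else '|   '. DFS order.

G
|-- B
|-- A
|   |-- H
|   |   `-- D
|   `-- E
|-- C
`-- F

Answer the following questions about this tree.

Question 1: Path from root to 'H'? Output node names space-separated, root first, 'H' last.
Walk down from root: G -> A -> H

Answer: G A H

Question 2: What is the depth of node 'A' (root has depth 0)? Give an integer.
Answer: 1

Derivation:
Path from root to A: G -> A
Depth = number of edges = 1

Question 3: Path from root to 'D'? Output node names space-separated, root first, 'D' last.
Walk down from root: G -> A -> H -> D

Answer: G A H D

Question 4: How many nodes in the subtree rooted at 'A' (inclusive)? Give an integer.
Subtree rooted at A contains: A, D, E, H
Count = 4

Answer: 4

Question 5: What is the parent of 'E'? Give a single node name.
Answer: A

Derivation:
Scan adjacency: E appears as child of A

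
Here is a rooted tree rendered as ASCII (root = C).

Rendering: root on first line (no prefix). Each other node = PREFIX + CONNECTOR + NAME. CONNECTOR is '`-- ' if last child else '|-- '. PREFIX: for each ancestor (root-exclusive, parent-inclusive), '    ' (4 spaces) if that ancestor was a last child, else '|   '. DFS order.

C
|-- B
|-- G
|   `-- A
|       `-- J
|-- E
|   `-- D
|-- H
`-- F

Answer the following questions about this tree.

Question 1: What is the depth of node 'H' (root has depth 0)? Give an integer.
Path from root to H: C -> H
Depth = number of edges = 1

Answer: 1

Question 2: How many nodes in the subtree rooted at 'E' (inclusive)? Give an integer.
Answer: 2

Derivation:
Subtree rooted at E contains: D, E
Count = 2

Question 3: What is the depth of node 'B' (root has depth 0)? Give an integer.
Path from root to B: C -> B
Depth = number of edges = 1

Answer: 1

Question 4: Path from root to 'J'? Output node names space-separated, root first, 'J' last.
Answer: C G A J

Derivation:
Walk down from root: C -> G -> A -> J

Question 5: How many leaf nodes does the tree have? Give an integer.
Answer: 5

Derivation:
Leaves (nodes with no children): B, D, F, H, J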